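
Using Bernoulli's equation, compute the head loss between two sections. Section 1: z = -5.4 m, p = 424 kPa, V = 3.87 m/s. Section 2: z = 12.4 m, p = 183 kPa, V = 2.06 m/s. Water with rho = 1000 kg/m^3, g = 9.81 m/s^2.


Total head at each section: H = z + p/(rho*g) + V^2/(2g).
H1 = -5.4 + 424*1000/(1000*9.81) + 3.87^2/(2*9.81)
   = -5.4 + 43.221 + 0.7633
   = 38.585 m.
H2 = 12.4 + 183*1000/(1000*9.81) + 2.06^2/(2*9.81)
   = 12.4 + 18.654 + 0.2163
   = 31.271 m.
h_L = H1 - H2 = 38.585 - 31.271 = 7.314 m.

7.314


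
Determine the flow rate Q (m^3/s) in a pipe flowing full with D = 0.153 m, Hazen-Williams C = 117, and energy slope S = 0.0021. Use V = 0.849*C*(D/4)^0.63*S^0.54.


For a full circular pipe, R = D/4 = 0.153/4 = 0.0382 m.
V = 0.849 * 117 * 0.0382^0.63 * 0.0021^0.54
  = 0.849 * 117 * 0.127955 * 0.03581
  = 0.4551 m/s.
Pipe area A = pi*D^2/4 = pi*0.153^2/4 = 0.0184 m^2.
Q = A * V = 0.0184 * 0.4551 = 0.0084 m^3/s.

0.0084


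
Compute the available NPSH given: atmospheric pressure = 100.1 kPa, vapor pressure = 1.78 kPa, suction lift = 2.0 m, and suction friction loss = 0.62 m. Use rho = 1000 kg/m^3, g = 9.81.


NPSHa = p_atm/(rho*g) - z_s - hf_s - p_vap/(rho*g).
p_atm/(rho*g) = 100.1*1000 / (1000*9.81) = 10.204 m.
p_vap/(rho*g) = 1.78*1000 / (1000*9.81) = 0.181 m.
NPSHa = 10.204 - 2.0 - 0.62 - 0.181
      = 7.4 m.

7.4


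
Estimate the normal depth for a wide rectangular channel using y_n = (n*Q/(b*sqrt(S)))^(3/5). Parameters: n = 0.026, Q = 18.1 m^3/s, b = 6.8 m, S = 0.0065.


We use the wide-channel approximation y_n = (n*Q/(b*sqrt(S)))^(3/5).
sqrt(S) = sqrt(0.0065) = 0.080623.
Numerator: n*Q = 0.026 * 18.1 = 0.4706.
Denominator: b*sqrt(S) = 6.8 * 0.080623 = 0.548236.
arg = 0.8584.
y_n = 0.8584^(3/5) = 0.9125 m.

0.9125


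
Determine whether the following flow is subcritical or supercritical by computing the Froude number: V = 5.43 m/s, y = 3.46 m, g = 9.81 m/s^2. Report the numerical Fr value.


The Froude number is defined as Fr = V / sqrt(g*y).
g*y = 9.81 * 3.46 = 33.9426.
sqrt(g*y) = sqrt(33.9426) = 5.826.
Fr = 5.43 / 5.826 = 0.932.
Since Fr < 1, the flow is subcritical.

0.932


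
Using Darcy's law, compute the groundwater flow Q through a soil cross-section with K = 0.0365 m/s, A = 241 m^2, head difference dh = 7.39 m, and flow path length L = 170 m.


Darcy's law: Q = K * A * i, where i = dh/L.
Hydraulic gradient i = 7.39 / 170 = 0.043471.
Q = 0.0365 * 241 * 0.043471
  = 0.3824 m^3/s.

0.3824


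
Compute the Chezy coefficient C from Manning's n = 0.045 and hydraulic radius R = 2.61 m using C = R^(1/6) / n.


The Chezy coefficient relates to Manning's n through C = R^(1/6) / n.
R^(1/6) = 2.61^(1/6) = 1.173384.
C = 1.173384 / 0.045 = 26.08 m^(1/2)/s.

26.08


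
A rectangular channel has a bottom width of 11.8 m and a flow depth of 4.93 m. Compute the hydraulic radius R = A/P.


For a rectangular section:
Flow area A = b * y = 11.8 * 4.93 = 58.17 m^2.
Wetted perimeter P = b + 2y = 11.8 + 2*4.93 = 21.66 m.
Hydraulic radius R = A/P = 58.17 / 21.66 = 2.6858 m.

2.6858


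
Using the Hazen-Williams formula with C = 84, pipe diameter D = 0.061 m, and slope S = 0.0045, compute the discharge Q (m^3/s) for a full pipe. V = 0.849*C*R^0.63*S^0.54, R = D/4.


For a full circular pipe, R = D/4 = 0.061/4 = 0.0152 m.
V = 0.849 * 84 * 0.0152^0.63 * 0.0045^0.54
  = 0.849 * 84 * 0.07169 * 0.054042
  = 0.2763 m/s.
Pipe area A = pi*D^2/4 = pi*0.061^2/4 = 0.0029 m^2.
Q = A * V = 0.0029 * 0.2763 = 0.0008 m^3/s.

0.0008


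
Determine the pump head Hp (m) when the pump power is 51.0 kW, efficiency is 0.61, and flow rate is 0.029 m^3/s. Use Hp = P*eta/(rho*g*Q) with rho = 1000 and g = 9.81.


Pump head formula: Hp = P * eta / (rho * g * Q).
Numerator: P * eta = 51.0 * 1000 * 0.61 = 31110.0 W.
Denominator: rho * g * Q = 1000 * 9.81 * 0.029 = 284.49.
Hp = 31110.0 / 284.49 = 109.35 m.

109.35


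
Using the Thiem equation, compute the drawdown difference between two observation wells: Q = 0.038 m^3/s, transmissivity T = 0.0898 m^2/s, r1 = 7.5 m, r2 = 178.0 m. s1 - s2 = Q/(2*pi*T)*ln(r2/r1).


Thiem equation: s1 - s2 = Q/(2*pi*T) * ln(r2/r1).
ln(r2/r1) = ln(178.0/7.5) = 3.1669.
Q/(2*pi*T) = 0.038 / (2*pi*0.0898) = 0.038 / 0.5642 = 0.0673.
s1 - s2 = 0.0673 * 3.1669 = 0.2133 m.

0.2133


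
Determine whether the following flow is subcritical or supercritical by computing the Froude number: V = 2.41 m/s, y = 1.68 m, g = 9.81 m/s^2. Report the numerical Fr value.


The Froude number is defined as Fr = V / sqrt(g*y).
g*y = 9.81 * 1.68 = 16.4808.
sqrt(g*y) = sqrt(16.4808) = 4.0597.
Fr = 2.41 / 4.0597 = 0.5936.
Since Fr < 1, the flow is subcritical.

0.5936


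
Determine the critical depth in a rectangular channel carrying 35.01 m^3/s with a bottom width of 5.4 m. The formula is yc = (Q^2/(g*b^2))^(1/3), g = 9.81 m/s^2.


Using yc = (Q^2 / (g * b^2))^(1/3):
Q^2 = 35.01^2 = 1225.7.
g * b^2 = 9.81 * 5.4^2 = 9.81 * 29.16 = 286.06.
Q^2 / (g*b^2) = 1225.7 / 286.06 = 4.2848.
yc = 4.2848^(1/3) = 1.6242 m.

1.6242


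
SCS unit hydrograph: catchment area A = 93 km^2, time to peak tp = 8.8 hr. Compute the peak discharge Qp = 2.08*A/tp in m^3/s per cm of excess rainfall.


SCS formula: Qp = 2.08 * A / tp.
Qp = 2.08 * 93 / 8.8
   = 193.44 / 8.8
   = 21.98 m^3/s per cm.

21.98


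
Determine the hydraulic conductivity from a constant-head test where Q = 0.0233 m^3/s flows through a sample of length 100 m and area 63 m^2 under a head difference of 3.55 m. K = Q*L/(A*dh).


From K = Q*L / (A*dh):
Numerator: Q*L = 0.0233 * 100 = 2.33.
Denominator: A*dh = 63 * 3.55 = 223.65.
K = 2.33 / 223.65 = 0.010418 m/s.

0.010418


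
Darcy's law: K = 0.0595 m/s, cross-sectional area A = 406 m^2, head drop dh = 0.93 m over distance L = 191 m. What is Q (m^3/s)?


Darcy's law: Q = K * A * i, where i = dh/L.
Hydraulic gradient i = 0.93 / 191 = 0.004869.
Q = 0.0595 * 406 * 0.004869
  = 0.1176 m^3/s.

0.1176


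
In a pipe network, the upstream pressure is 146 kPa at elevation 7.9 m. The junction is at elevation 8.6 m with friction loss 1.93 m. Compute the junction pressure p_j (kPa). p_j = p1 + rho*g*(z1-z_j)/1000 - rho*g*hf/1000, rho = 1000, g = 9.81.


Junction pressure: p_j = p1 + rho*g*(z1 - z_j)/1000 - rho*g*hf/1000.
Elevation term = 1000*9.81*(7.9 - 8.6)/1000 = -6.867 kPa.
Friction term = 1000*9.81*1.93/1000 = 18.933 kPa.
p_j = 146 + -6.867 - 18.933 = 120.2 kPa.

120.2


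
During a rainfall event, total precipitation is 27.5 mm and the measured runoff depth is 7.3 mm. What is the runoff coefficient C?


The runoff coefficient C = runoff depth / rainfall depth.
C = 7.3 / 27.5
  = 0.2655.

0.2655


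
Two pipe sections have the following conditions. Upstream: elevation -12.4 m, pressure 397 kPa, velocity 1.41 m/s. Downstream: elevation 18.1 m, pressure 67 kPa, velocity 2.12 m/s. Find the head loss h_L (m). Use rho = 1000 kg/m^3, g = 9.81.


Total head at each section: H = z + p/(rho*g) + V^2/(2g).
H1 = -12.4 + 397*1000/(1000*9.81) + 1.41^2/(2*9.81)
   = -12.4 + 40.469 + 0.1013
   = 28.17 m.
H2 = 18.1 + 67*1000/(1000*9.81) + 2.12^2/(2*9.81)
   = 18.1 + 6.83 + 0.2291
   = 25.159 m.
h_L = H1 - H2 = 28.17 - 25.159 = 3.011 m.

3.011


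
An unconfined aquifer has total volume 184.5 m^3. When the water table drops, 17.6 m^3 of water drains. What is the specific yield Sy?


Specific yield Sy = Volume drained / Total volume.
Sy = 17.6 / 184.5
   = 0.0954.

0.0954


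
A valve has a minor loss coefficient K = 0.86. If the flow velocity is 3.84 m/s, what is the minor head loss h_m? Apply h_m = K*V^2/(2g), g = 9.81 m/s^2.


Minor loss formula: h_m = K * V^2/(2g).
V^2 = 3.84^2 = 14.7456.
V^2/(2g) = 14.7456 / 19.62 = 0.7516 m.
h_m = 0.86 * 0.7516 = 0.6463 m.

0.6463


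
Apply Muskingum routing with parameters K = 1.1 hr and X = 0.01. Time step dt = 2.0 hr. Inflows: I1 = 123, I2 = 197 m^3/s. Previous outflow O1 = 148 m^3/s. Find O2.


Muskingum coefficients:
denom = 2*K*(1-X) + dt = 2*1.1*(1-0.01) + 2.0 = 4.178.
C0 = (dt - 2*K*X)/denom = (2.0 - 2*1.1*0.01)/4.178 = 0.4734.
C1 = (dt + 2*K*X)/denom = (2.0 + 2*1.1*0.01)/4.178 = 0.484.
C2 = (2*K*(1-X) - dt)/denom = 0.0426.
O2 = C0*I2 + C1*I1 + C2*O1
   = 0.4734*197 + 0.484*123 + 0.0426*148
   = 159.1 m^3/s.

159.1


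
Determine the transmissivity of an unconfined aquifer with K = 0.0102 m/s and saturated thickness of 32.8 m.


Transmissivity is defined as T = K * h.
T = 0.0102 * 32.8
  = 0.3346 m^2/s.

0.3346


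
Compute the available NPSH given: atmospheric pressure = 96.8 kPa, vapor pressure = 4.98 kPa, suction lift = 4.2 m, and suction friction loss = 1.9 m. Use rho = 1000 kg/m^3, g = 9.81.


NPSHa = p_atm/(rho*g) - z_s - hf_s - p_vap/(rho*g).
p_atm/(rho*g) = 96.8*1000 / (1000*9.81) = 9.867 m.
p_vap/(rho*g) = 4.98*1000 / (1000*9.81) = 0.508 m.
NPSHa = 9.867 - 4.2 - 1.9 - 0.508
      = 3.26 m.

3.26


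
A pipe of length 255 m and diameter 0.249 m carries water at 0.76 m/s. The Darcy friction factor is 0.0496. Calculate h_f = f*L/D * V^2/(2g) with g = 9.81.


Darcy-Weisbach equation: h_f = f * (L/D) * V^2/(2g).
f * L/D = 0.0496 * 255/0.249 = 50.7952.
V^2/(2g) = 0.76^2 / (2*9.81) = 0.5776 / 19.62 = 0.0294 m.
h_f = 50.7952 * 0.0294 = 1.495 m.

1.495


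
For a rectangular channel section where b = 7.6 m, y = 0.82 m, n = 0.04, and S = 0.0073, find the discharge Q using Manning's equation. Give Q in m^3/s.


For a rectangular channel, the cross-sectional area A = b * y = 7.6 * 0.82 = 6.23 m^2.
The wetted perimeter P = b + 2y = 7.6 + 2*0.82 = 9.24 m.
Hydraulic radius R = A/P = 6.23/9.24 = 0.6745 m.
Velocity V = (1/n)*R^(2/3)*S^(1/2) = (1/0.04)*0.6745^(2/3)*0.0073^(1/2) = 1.6428 m/s.
Discharge Q = A * V = 6.23 * 1.6428 = 10.238 m^3/s.

10.238


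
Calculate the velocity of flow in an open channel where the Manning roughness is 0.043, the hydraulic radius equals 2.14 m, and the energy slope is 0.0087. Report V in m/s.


Manning's equation gives V = (1/n) * R^(2/3) * S^(1/2).
First, compute R^(2/3) = 2.14^(2/3) = 1.6606.
Next, S^(1/2) = 0.0087^(1/2) = 0.093274.
Then 1/n = 1/0.043 = 23.26.
V = 23.26 * 1.6606 * 0.093274 = 3.6022 m/s.

3.6022


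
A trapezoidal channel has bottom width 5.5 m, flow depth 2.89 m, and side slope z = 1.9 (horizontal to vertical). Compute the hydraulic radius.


For a trapezoidal section with side slope z:
A = (b + z*y)*y = (5.5 + 1.9*2.89)*2.89 = 31.764 m^2.
P = b + 2*y*sqrt(1 + z^2) = 5.5 + 2*2.89*sqrt(1 + 1.9^2) = 17.91 m.
R = A/P = 31.764 / 17.91 = 1.7735 m.

1.7735


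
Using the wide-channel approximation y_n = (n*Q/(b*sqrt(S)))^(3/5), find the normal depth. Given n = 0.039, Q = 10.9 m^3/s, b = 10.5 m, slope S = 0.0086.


We use the wide-channel approximation y_n = (n*Q/(b*sqrt(S)))^(3/5).
sqrt(S) = sqrt(0.0086) = 0.092736.
Numerator: n*Q = 0.039 * 10.9 = 0.4251.
Denominator: b*sqrt(S) = 10.5 * 0.092736 = 0.973728.
arg = 0.4366.
y_n = 0.4366^(3/5) = 0.6082 m.

0.6082


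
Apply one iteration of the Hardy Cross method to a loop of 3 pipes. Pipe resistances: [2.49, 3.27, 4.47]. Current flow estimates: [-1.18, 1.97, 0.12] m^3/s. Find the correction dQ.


Numerator terms (r*Q*|Q|): 2.49*-1.18*|-1.18| = -3.4671; 3.27*1.97*|1.97| = 12.6905; 4.47*0.12*|0.12| = 0.0644.
Sum of numerator = 9.2878.
Denominator terms (r*|Q|): 2.49*|-1.18| = 2.9382; 3.27*|1.97| = 6.4419; 4.47*|0.12| = 0.5364.
2 * sum of denominator = 2 * 9.9165 = 19.833.
dQ = -9.2878 / 19.833 = -0.4683 m^3/s.

-0.4683


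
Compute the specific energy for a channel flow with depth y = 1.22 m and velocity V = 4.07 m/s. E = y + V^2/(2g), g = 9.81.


Specific energy E = y + V^2/(2g).
Velocity head = V^2/(2g) = 4.07^2 / (2*9.81) = 16.5649 / 19.62 = 0.8443 m.
E = 1.22 + 0.8443 = 2.0643 m.

2.0643


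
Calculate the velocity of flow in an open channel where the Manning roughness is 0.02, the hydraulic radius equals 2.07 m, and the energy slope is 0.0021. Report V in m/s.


Manning's equation gives V = (1/n) * R^(2/3) * S^(1/2).
First, compute R^(2/3) = 2.07^(2/3) = 1.6242.
Next, S^(1/2) = 0.0021^(1/2) = 0.045826.
Then 1/n = 1/0.02 = 50.0.
V = 50.0 * 1.6242 * 0.045826 = 3.7216 m/s.

3.7216


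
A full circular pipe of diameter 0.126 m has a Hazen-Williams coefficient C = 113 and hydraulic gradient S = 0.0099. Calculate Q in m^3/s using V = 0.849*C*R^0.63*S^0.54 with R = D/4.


For a full circular pipe, R = D/4 = 0.126/4 = 0.0315 m.
V = 0.849 * 113 * 0.0315^0.63 * 0.0099^0.54
  = 0.849 * 113 * 0.113223 * 0.082726
  = 0.8986 m/s.
Pipe area A = pi*D^2/4 = pi*0.126^2/4 = 0.0125 m^2.
Q = A * V = 0.0125 * 0.8986 = 0.0112 m^3/s.

0.0112


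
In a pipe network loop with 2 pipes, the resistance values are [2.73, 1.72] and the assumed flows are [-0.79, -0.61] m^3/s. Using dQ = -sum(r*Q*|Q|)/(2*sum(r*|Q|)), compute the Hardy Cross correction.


Numerator terms (r*Q*|Q|): 2.73*-0.79*|-0.79| = -1.7038; 1.72*-0.61*|-0.61| = -0.64.
Sum of numerator = -2.3438.
Denominator terms (r*|Q|): 2.73*|-0.79| = 2.1567; 1.72*|-0.61| = 1.0492.
2 * sum of denominator = 2 * 3.2059 = 6.4118.
dQ = --2.3438 / 6.4118 = 0.3655 m^3/s.

0.3655


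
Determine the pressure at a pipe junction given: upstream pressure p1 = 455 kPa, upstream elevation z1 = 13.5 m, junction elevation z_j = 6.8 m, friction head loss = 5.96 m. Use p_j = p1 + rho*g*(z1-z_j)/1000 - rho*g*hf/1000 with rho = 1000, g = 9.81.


Junction pressure: p_j = p1 + rho*g*(z1 - z_j)/1000 - rho*g*hf/1000.
Elevation term = 1000*9.81*(13.5 - 6.8)/1000 = 65.727 kPa.
Friction term = 1000*9.81*5.96/1000 = 58.468 kPa.
p_j = 455 + 65.727 - 58.468 = 462.26 kPa.

462.26


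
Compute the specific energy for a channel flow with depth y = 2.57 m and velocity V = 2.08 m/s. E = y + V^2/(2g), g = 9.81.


Specific energy E = y + V^2/(2g).
Velocity head = V^2/(2g) = 2.08^2 / (2*9.81) = 4.3264 / 19.62 = 0.2205 m.
E = 2.57 + 0.2205 = 2.7905 m.

2.7905


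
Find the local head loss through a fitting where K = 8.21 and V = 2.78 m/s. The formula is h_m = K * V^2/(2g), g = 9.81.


Minor loss formula: h_m = K * V^2/(2g).
V^2 = 2.78^2 = 7.7284.
V^2/(2g) = 7.7284 / 19.62 = 0.3939 m.
h_m = 8.21 * 0.3939 = 3.234 m.

3.234


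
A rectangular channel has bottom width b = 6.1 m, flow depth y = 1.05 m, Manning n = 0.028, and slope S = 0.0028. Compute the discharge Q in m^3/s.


For a rectangular channel, the cross-sectional area A = b * y = 6.1 * 1.05 = 6.41 m^2.
The wetted perimeter P = b + 2y = 6.1 + 2*1.05 = 8.2 m.
Hydraulic radius R = A/P = 6.41/8.2 = 0.7811 m.
Velocity V = (1/n)*R^(2/3)*S^(1/2) = (1/0.028)*0.7811^(2/3)*0.0028^(1/2) = 1.6028 m/s.
Discharge Q = A * V = 6.41 * 1.6028 = 10.266 m^3/s.

10.266


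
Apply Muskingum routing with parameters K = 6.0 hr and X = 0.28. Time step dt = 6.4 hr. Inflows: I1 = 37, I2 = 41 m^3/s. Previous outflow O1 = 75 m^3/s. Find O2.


Muskingum coefficients:
denom = 2*K*(1-X) + dt = 2*6.0*(1-0.28) + 6.4 = 15.04.
C0 = (dt - 2*K*X)/denom = (6.4 - 2*6.0*0.28)/15.04 = 0.2021.
C1 = (dt + 2*K*X)/denom = (6.4 + 2*6.0*0.28)/15.04 = 0.6489.
C2 = (2*K*(1-X) - dt)/denom = 0.1489.
O2 = C0*I2 + C1*I1 + C2*O1
   = 0.2021*41 + 0.6489*37 + 0.1489*75
   = 43.47 m^3/s.

43.47


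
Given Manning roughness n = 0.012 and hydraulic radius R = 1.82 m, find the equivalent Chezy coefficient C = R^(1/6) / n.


The Chezy coefficient relates to Manning's n through C = R^(1/6) / n.
R^(1/6) = 1.82^(1/6) = 1.104957.
C = 1.104957 / 0.012 = 92.08 m^(1/2)/s.

92.08


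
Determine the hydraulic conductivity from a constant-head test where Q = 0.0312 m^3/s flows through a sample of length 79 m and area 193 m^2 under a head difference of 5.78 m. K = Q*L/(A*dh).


From K = Q*L / (A*dh):
Numerator: Q*L = 0.0312 * 79 = 2.4648.
Denominator: A*dh = 193 * 5.78 = 1115.54.
K = 2.4648 / 1115.54 = 0.00221 m/s.

0.00221


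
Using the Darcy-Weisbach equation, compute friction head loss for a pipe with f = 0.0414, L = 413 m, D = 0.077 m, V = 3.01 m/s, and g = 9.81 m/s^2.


Darcy-Weisbach equation: h_f = f * (L/D) * V^2/(2g).
f * L/D = 0.0414 * 413/0.077 = 222.0545.
V^2/(2g) = 3.01^2 / (2*9.81) = 9.0601 / 19.62 = 0.4618 m.
h_f = 222.0545 * 0.4618 = 102.54 m.

102.54


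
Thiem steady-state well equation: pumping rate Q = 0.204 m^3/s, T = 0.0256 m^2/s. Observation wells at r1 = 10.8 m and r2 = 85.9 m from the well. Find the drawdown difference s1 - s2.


Thiem equation: s1 - s2 = Q/(2*pi*T) * ln(r2/r1).
ln(r2/r1) = ln(85.9/10.8) = 2.0736.
Q/(2*pi*T) = 0.204 / (2*pi*0.0256) = 0.204 / 0.1608 = 1.2683.
s1 - s2 = 1.2683 * 2.0736 = 2.6299 m.

2.6299


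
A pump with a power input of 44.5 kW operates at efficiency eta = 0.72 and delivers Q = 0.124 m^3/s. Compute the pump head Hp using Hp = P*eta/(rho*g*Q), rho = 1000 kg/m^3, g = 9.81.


Pump head formula: Hp = P * eta / (rho * g * Q).
Numerator: P * eta = 44.5 * 1000 * 0.72 = 32040.0 W.
Denominator: rho * g * Q = 1000 * 9.81 * 0.124 = 1216.44.
Hp = 32040.0 / 1216.44 = 26.34 m.

26.34


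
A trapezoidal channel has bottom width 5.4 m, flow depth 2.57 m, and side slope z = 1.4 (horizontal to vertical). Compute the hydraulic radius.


For a trapezoidal section with side slope z:
A = (b + z*y)*y = (5.4 + 1.4*2.57)*2.57 = 23.125 m^2.
P = b + 2*y*sqrt(1 + z^2) = 5.4 + 2*2.57*sqrt(1 + 1.4^2) = 14.243 m.
R = A/P = 23.125 / 14.243 = 1.6236 m.

1.6236


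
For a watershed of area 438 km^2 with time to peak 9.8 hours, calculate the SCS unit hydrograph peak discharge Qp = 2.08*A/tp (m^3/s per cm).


SCS formula: Qp = 2.08 * A / tp.
Qp = 2.08 * 438 / 9.8
   = 911.04 / 9.8
   = 92.96 m^3/s per cm.

92.96


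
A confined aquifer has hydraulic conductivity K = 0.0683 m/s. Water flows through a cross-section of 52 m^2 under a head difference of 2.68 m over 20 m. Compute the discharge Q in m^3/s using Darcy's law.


Darcy's law: Q = K * A * i, where i = dh/L.
Hydraulic gradient i = 2.68 / 20 = 0.134.
Q = 0.0683 * 52 * 0.134
  = 0.4759 m^3/s.

0.4759


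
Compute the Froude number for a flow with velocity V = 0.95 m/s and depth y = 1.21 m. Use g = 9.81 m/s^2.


The Froude number is defined as Fr = V / sqrt(g*y).
g*y = 9.81 * 1.21 = 11.8701.
sqrt(g*y) = sqrt(11.8701) = 3.4453.
Fr = 0.95 / 3.4453 = 0.2757.

0.2757


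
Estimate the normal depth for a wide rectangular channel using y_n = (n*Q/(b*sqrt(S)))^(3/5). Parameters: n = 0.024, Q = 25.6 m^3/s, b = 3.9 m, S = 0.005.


We use the wide-channel approximation y_n = (n*Q/(b*sqrt(S)))^(3/5).
sqrt(S) = sqrt(0.005) = 0.070711.
Numerator: n*Q = 0.024 * 25.6 = 0.6144.
Denominator: b*sqrt(S) = 3.9 * 0.070711 = 0.275773.
arg = 2.2279.
y_n = 2.2279^(3/5) = 1.6171 m.

1.6171


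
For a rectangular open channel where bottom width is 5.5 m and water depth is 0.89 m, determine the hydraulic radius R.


For a rectangular section:
Flow area A = b * y = 5.5 * 0.89 = 4.9 m^2.
Wetted perimeter P = b + 2y = 5.5 + 2*0.89 = 7.28 m.
Hydraulic radius R = A/P = 4.9 / 7.28 = 0.6724 m.

0.6724


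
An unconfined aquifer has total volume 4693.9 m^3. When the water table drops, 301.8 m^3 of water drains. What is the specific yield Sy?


Specific yield Sy = Volume drained / Total volume.
Sy = 301.8 / 4693.9
   = 0.0643.

0.0643


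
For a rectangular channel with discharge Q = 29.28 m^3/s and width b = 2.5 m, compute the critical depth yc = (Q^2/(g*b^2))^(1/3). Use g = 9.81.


Using yc = (Q^2 / (g * b^2))^(1/3):
Q^2 = 29.28^2 = 857.32.
g * b^2 = 9.81 * 2.5^2 = 9.81 * 6.25 = 61.31.
Q^2 / (g*b^2) = 857.32 / 61.31 = 13.9834.
yc = 13.9834^(1/3) = 2.4092 m.

2.4092


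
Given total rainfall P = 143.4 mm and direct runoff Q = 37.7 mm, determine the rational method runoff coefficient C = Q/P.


The runoff coefficient C = runoff depth / rainfall depth.
C = 37.7 / 143.4
  = 0.2629.

0.2629


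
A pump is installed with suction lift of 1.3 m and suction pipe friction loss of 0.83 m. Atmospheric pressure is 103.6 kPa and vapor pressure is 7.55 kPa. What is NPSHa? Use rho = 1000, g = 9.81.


NPSHa = p_atm/(rho*g) - z_s - hf_s - p_vap/(rho*g).
p_atm/(rho*g) = 103.6*1000 / (1000*9.81) = 10.561 m.
p_vap/(rho*g) = 7.55*1000 / (1000*9.81) = 0.77 m.
NPSHa = 10.561 - 1.3 - 0.83 - 0.77
      = 7.66 m.

7.66


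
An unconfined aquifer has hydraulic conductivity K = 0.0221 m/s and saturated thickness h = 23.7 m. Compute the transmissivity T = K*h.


Transmissivity is defined as T = K * h.
T = 0.0221 * 23.7
  = 0.5238 m^2/s.

0.5238


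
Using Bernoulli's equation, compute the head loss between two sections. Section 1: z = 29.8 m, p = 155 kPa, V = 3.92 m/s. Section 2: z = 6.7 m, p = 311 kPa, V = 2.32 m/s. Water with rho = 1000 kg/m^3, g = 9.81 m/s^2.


Total head at each section: H = z + p/(rho*g) + V^2/(2g).
H1 = 29.8 + 155*1000/(1000*9.81) + 3.92^2/(2*9.81)
   = 29.8 + 15.8 + 0.7832
   = 46.383 m.
H2 = 6.7 + 311*1000/(1000*9.81) + 2.32^2/(2*9.81)
   = 6.7 + 31.702 + 0.2743
   = 38.677 m.
h_L = H1 - H2 = 46.383 - 38.677 = 7.707 m.

7.707


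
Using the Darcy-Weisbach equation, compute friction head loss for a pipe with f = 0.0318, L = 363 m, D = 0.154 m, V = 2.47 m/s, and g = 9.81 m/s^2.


Darcy-Weisbach equation: h_f = f * (L/D) * V^2/(2g).
f * L/D = 0.0318 * 363/0.154 = 74.9571.
V^2/(2g) = 2.47^2 / (2*9.81) = 6.1009 / 19.62 = 0.311 m.
h_f = 74.9571 * 0.311 = 23.308 m.

23.308


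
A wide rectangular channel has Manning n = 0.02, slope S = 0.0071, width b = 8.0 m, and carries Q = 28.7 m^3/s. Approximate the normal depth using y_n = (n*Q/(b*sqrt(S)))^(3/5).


We use the wide-channel approximation y_n = (n*Q/(b*sqrt(S)))^(3/5).
sqrt(S) = sqrt(0.0071) = 0.084261.
Numerator: n*Q = 0.02 * 28.7 = 0.574.
Denominator: b*sqrt(S) = 8.0 * 0.084261 = 0.674088.
arg = 0.8515.
y_n = 0.8515^(3/5) = 0.9081 m.

0.9081


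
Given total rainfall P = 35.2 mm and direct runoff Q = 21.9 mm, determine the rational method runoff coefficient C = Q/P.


The runoff coefficient C = runoff depth / rainfall depth.
C = 21.9 / 35.2
  = 0.6222.

0.6222


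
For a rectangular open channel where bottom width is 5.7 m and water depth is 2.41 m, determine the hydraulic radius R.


For a rectangular section:
Flow area A = b * y = 5.7 * 2.41 = 13.74 m^2.
Wetted perimeter P = b + 2y = 5.7 + 2*2.41 = 10.52 m.
Hydraulic radius R = A/P = 13.74 / 10.52 = 1.3058 m.

1.3058


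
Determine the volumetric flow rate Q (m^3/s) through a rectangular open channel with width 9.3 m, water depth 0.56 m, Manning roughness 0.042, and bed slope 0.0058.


For a rectangular channel, the cross-sectional area A = b * y = 9.3 * 0.56 = 5.21 m^2.
The wetted perimeter P = b + 2y = 9.3 + 2*0.56 = 10.42 m.
Hydraulic radius R = A/P = 5.21/10.42 = 0.4998 m.
Velocity V = (1/n)*R^(2/3)*S^(1/2) = (1/0.042)*0.4998^(2/3)*0.0058^(1/2) = 1.142 m/s.
Discharge Q = A * V = 5.21 * 1.142 = 5.948 m^3/s.

5.948


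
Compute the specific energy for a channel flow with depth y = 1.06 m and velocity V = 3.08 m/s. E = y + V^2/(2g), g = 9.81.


Specific energy E = y + V^2/(2g).
Velocity head = V^2/(2g) = 3.08^2 / (2*9.81) = 9.4864 / 19.62 = 0.4835 m.
E = 1.06 + 0.4835 = 1.5435 m.

1.5435


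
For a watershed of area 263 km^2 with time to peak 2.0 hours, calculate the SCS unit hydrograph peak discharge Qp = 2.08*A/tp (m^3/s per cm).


SCS formula: Qp = 2.08 * A / tp.
Qp = 2.08 * 263 / 2.0
   = 547.04 / 2.0
   = 273.52 m^3/s per cm.

273.52


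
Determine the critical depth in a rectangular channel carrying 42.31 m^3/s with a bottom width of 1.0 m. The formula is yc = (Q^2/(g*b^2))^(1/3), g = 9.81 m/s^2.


Using yc = (Q^2 / (g * b^2))^(1/3):
Q^2 = 42.31^2 = 1790.14.
g * b^2 = 9.81 * 1.0^2 = 9.81 * 1.0 = 9.81.
Q^2 / (g*b^2) = 1790.14 / 9.81 = 182.4811.
yc = 182.4811^(1/3) = 5.672 m.

5.672


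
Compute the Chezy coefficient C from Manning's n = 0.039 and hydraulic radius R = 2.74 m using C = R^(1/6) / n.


The Chezy coefficient relates to Manning's n through C = R^(1/6) / n.
R^(1/6) = 2.74^(1/6) = 1.182928.
C = 1.182928 / 0.039 = 30.33 m^(1/2)/s.

30.33


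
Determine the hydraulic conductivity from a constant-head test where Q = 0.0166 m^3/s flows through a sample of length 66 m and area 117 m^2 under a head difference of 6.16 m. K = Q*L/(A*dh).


From K = Q*L / (A*dh):
Numerator: Q*L = 0.0166 * 66 = 1.0956.
Denominator: A*dh = 117 * 6.16 = 720.72.
K = 1.0956 / 720.72 = 0.00152 m/s.

0.00152


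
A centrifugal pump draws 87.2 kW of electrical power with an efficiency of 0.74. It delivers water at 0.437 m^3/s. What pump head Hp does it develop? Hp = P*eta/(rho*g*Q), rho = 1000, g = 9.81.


Pump head formula: Hp = P * eta / (rho * g * Q).
Numerator: P * eta = 87.2 * 1000 * 0.74 = 64528.0 W.
Denominator: rho * g * Q = 1000 * 9.81 * 0.437 = 4286.97.
Hp = 64528.0 / 4286.97 = 15.05 m.

15.05


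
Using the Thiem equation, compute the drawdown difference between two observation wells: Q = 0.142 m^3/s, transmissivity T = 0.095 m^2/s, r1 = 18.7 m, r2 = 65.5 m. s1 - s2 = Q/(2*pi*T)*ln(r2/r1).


Thiem equation: s1 - s2 = Q/(2*pi*T) * ln(r2/r1).
ln(r2/r1) = ln(65.5/18.7) = 1.2535.
Q/(2*pi*T) = 0.142 / (2*pi*0.095) = 0.142 / 0.5969 = 0.2379.
s1 - s2 = 0.2379 * 1.2535 = 0.2982 m.

0.2982


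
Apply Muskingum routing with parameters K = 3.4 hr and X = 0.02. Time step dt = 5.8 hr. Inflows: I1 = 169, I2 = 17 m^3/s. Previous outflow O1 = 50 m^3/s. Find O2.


Muskingum coefficients:
denom = 2*K*(1-X) + dt = 2*3.4*(1-0.02) + 5.8 = 12.464.
C0 = (dt - 2*K*X)/denom = (5.8 - 2*3.4*0.02)/12.464 = 0.4544.
C1 = (dt + 2*K*X)/denom = (5.8 + 2*3.4*0.02)/12.464 = 0.4763.
C2 = (2*K*(1-X) - dt)/denom = 0.0693.
O2 = C0*I2 + C1*I1 + C2*O1
   = 0.4544*17 + 0.4763*169 + 0.0693*50
   = 91.68 m^3/s.

91.68


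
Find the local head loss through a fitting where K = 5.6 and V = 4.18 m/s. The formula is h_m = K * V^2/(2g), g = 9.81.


Minor loss formula: h_m = K * V^2/(2g).
V^2 = 4.18^2 = 17.4724.
V^2/(2g) = 17.4724 / 19.62 = 0.8905 m.
h_m = 5.6 * 0.8905 = 4.987 m.

4.987


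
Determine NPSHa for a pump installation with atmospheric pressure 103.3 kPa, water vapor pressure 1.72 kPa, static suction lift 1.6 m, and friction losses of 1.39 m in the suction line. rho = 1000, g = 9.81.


NPSHa = p_atm/(rho*g) - z_s - hf_s - p_vap/(rho*g).
p_atm/(rho*g) = 103.3*1000 / (1000*9.81) = 10.53 m.
p_vap/(rho*g) = 1.72*1000 / (1000*9.81) = 0.175 m.
NPSHa = 10.53 - 1.6 - 1.39 - 0.175
      = 7.36 m.

7.36


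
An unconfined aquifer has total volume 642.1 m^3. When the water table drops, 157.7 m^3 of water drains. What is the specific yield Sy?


Specific yield Sy = Volume drained / Total volume.
Sy = 157.7 / 642.1
   = 0.2456.

0.2456


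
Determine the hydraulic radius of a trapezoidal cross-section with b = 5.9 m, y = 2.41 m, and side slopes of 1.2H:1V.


For a trapezoidal section with side slope z:
A = (b + z*y)*y = (5.9 + 1.2*2.41)*2.41 = 21.189 m^2.
P = b + 2*y*sqrt(1 + z^2) = 5.9 + 2*2.41*sqrt(1 + 1.2^2) = 13.429 m.
R = A/P = 21.189 / 13.429 = 1.5778 m.

1.5778


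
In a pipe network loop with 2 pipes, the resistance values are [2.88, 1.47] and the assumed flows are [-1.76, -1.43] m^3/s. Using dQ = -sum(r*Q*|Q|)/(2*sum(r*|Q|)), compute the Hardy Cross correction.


Numerator terms (r*Q*|Q|): 2.88*-1.76*|-1.76| = -8.9211; 1.47*-1.43*|-1.43| = -3.006.
Sum of numerator = -11.9271.
Denominator terms (r*|Q|): 2.88*|-1.76| = 5.0688; 1.47*|-1.43| = 2.1021.
2 * sum of denominator = 2 * 7.1709 = 14.3418.
dQ = --11.9271 / 14.3418 = 0.8316 m^3/s.

0.8316


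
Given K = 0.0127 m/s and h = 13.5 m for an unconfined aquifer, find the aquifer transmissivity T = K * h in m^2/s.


Transmissivity is defined as T = K * h.
T = 0.0127 * 13.5
  = 0.1714 m^2/s.

0.1714


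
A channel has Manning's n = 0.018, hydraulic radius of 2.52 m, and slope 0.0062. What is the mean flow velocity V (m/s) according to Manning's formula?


Manning's equation gives V = (1/n) * R^(2/3) * S^(1/2).
First, compute R^(2/3) = 2.52^(2/3) = 1.8518.
Next, S^(1/2) = 0.0062^(1/2) = 0.07874.
Then 1/n = 1/0.018 = 55.56.
V = 55.56 * 1.8518 * 0.07874 = 8.1007 m/s.

8.1007


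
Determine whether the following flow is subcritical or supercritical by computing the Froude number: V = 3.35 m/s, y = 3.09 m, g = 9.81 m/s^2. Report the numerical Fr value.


The Froude number is defined as Fr = V / sqrt(g*y).
g*y = 9.81 * 3.09 = 30.3129.
sqrt(g*y) = sqrt(30.3129) = 5.5057.
Fr = 3.35 / 5.5057 = 0.6085.
Since Fr < 1, the flow is subcritical.

0.6085


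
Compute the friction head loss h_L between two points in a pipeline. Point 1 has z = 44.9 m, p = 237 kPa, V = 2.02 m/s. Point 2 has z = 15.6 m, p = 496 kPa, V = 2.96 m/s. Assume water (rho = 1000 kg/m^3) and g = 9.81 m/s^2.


Total head at each section: H = z + p/(rho*g) + V^2/(2g).
H1 = 44.9 + 237*1000/(1000*9.81) + 2.02^2/(2*9.81)
   = 44.9 + 24.159 + 0.208
   = 69.267 m.
H2 = 15.6 + 496*1000/(1000*9.81) + 2.96^2/(2*9.81)
   = 15.6 + 50.561 + 0.4466
   = 66.607 m.
h_L = H1 - H2 = 69.267 - 66.607 = 2.66 m.

2.66


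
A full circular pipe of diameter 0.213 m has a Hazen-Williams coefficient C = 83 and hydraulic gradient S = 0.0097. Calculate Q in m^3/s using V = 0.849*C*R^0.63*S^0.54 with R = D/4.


For a full circular pipe, R = D/4 = 0.213/4 = 0.0532 m.
V = 0.849 * 83 * 0.0532^0.63 * 0.0097^0.54
  = 0.849 * 83 * 0.157609 * 0.081819
  = 0.9087 m/s.
Pipe area A = pi*D^2/4 = pi*0.213^2/4 = 0.0356 m^2.
Q = A * V = 0.0356 * 0.9087 = 0.0324 m^3/s.

0.0324


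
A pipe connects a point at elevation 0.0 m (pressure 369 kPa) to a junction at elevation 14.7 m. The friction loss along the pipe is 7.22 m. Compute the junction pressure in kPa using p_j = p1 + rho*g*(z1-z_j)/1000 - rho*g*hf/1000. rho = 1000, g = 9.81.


Junction pressure: p_j = p1 + rho*g*(z1 - z_j)/1000 - rho*g*hf/1000.
Elevation term = 1000*9.81*(0.0 - 14.7)/1000 = -144.207 kPa.
Friction term = 1000*9.81*7.22/1000 = 70.828 kPa.
p_j = 369 + -144.207 - 70.828 = 153.96 kPa.

153.96


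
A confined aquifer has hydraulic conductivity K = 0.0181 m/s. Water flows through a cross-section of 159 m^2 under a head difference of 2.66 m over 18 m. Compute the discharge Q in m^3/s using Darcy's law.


Darcy's law: Q = K * A * i, where i = dh/L.
Hydraulic gradient i = 2.66 / 18 = 0.147778.
Q = 0.0181 * 159 * 0.147778
  = 0.4253 m^3/s.

0.4253


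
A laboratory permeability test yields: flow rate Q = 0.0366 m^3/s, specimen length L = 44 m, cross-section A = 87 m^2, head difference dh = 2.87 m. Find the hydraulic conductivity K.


From K = Q*L / (A*dh):
Numerator: Q*L = 0.0366 * 44 = 1.6104.
Denominator: A*dh = 87 * 2.87 = 249.69.
K = 1.6104 / 249.69 = 0.00645 m/s.

0.00645


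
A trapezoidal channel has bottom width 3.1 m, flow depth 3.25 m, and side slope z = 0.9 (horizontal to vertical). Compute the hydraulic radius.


For a trapezoidal section with side slope z:
A = (b + z*y)*y = (3.1 + 0.9*3.25)*3.25 = 19.581 m^2.
P = b + 2*y*sqrt(1 + z^2) = 3.1 + 2*3.25*sqrt(1 + 0.9^2) = 11.845 m.
R = A/P = 19.581 / 11.845 = 1.6531 m.

1.6531


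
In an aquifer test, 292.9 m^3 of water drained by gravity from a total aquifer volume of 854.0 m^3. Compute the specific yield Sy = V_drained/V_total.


Specific yield Sy = Volume drained / Total volume.
Sy = 292.9 / 854.0
   = 0.343.

0.343


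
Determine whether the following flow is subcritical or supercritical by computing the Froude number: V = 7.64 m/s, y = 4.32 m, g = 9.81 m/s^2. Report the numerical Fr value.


The Froude number is defined as Fr = V / sqrt(g*y).
g*y = 9.81 * 4.32 = 42.3792.
sqrt(g*y) = sqrt(42.3792) = 6.5099.
Fr = 7.64 / 6.5099 = 1.1736.
Since Fr > 1, the flow is supercritical.

1.1736


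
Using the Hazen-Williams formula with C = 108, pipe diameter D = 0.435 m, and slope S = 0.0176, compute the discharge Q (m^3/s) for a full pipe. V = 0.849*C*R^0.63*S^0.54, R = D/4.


For a full circular pipe, R = D/4 = 0.435/4 = 0.1087 m.
V = 0.849 * 108 * 0.1087^0.63 * 0.0176^0.54
  = 0.849 * 108 * 0.247144 * 0.11287
  = 2.5578 m/s.
Pipe area A = pi*D^2/4 = pi*0.435^2/4 = 0.1486 m^2.
Q = A * V = 0.1486 * 2.5578 = 0.3801 m^3/s.

0.3801


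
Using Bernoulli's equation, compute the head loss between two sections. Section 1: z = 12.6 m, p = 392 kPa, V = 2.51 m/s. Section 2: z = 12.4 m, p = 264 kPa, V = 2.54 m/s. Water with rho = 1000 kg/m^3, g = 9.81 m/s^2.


Total head at each section: H = z + p/(rho*g) + V^2/(2g).
H1 = 12.6 + 392*1000/(1000*9.81) + 2.51^2/(2*9.81)
   = 12.6 + 39.959 + 0.3211
   = 52.88 m.
H2 = 12.4 + 264*1000/(1000*9.81) + 2.54^2/(2*9.81)
   = 12.4 + 26.911 + 0.3288
   = 39.64 m.
h_L = H1 - H2 = 52.88 - 39.64 = 13.24 m.

13.24


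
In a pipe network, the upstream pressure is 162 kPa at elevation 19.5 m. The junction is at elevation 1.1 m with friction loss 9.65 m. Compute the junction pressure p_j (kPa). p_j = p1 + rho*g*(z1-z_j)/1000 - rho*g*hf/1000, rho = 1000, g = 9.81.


Junction pressure: p_j = p1 + rho*g*(z1 - z_j)/1000 - rho*g*hf/1000.
Elevation term = 1000*9.81*(19.5 - 1.1)/1000 = 180.504 kPa.
Friction term = 1000*9.81*9.65/1000 = 94.666 kPa.
p_j = 162 + 180.504 - 94.666 = 247.84 kPa.

247.84


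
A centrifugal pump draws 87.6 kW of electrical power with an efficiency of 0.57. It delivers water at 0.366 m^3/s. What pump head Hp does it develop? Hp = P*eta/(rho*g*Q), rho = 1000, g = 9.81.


Pump head formula: Hp = P * eta / (rho * g * Q).
Numerator: P * eta = 87.6 * 1000 * 0.57 = 49932.0 W.
Denominator: rho * g * Q = 1000 * 9.81 * 0.366 = 3590.46.
Hp = 49932.0 / 3590.46 = 13.91 m.

13.91


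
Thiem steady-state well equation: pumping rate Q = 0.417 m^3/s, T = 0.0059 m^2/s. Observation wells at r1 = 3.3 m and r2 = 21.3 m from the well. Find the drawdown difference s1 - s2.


Thiem equation: s1 - s2 = Q/(2*pi*T) * ln(r2/r1).
ln(r2/r1) = ln(21.3/3.3) = 1.8648.
Q/(2*pi*T) = 0.417 / (2*pi*0.0059) = 0.417 / 0.0371 = 11.2487.
s1 - s2 = 11.2487 * 1.8648 = 20.9765 m.

20.9765


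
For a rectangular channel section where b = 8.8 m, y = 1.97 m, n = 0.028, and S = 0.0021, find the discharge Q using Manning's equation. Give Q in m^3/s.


For a rectangular channel, the cross-sectional area A = b * y = 8.8 * 1.97 = 17.34 m^2.
The wetted perimeter P = b + 2y = 8.8 + 2*1.97 = 12.74 m.
Hydraulic radius R = A/P = 17.34/12.74 = 1.3608 m.
Velocity V = (1/n)*R^(2/3)*S^(1/2) = (1/0.028)*1.3608^(2/3)*0.0021^(1/2) = 2.0097 m/s.
Discharge Q = A * V = 17.34 * 2.0097 = 34.841 m^3/s.

34.841


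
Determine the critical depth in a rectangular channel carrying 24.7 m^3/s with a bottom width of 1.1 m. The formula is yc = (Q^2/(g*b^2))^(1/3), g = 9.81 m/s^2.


Using yc = (Q^2 / (g * b^2))^(1/3):
Q^2 = 24.7^2 = 610.09.
g * b^2 = 9.81 * 1.1^2 = 9.81 * 1.21 = 11.87.
Q^2 / (g*b^2) = 610.09 / 11.87 = 51.3976.
yc = 51.3976^(1/3) = 3.718 m.

3.718


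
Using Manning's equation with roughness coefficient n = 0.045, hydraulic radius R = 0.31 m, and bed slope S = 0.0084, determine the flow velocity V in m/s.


Manning's equation gives V = (1/n) * R^(2/3) * S^(1/2).
First, compute R^(2/3) = 0.31^(2/3) = 0.458.
Next, S^(1/2) = 0.0084^(1/2) = 0.091652.
Then 1/n = 1/0.045 = 22.22.
V = 22.22 * 0.458 * 0.091652 = 0.9329 m/s.

0.9329


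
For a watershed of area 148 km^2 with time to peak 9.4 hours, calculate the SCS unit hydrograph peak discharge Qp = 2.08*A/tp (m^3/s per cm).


SCS formula: Qp = 2.08 * A / tp.
Qp = 2.08 * 148 / 9.4
   = 307.84 / 9.4
   = 32.75 m^3/s per cm.

32.75


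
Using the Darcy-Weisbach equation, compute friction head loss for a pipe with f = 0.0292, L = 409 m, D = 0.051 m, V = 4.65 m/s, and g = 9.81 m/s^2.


Darcy-Weisbach equation: h_f = f * (L/D) * V^2/(2g).
f * L/D = 0.0292 * 409/0.051 = 234.1725.
V^2/(2g) = 4.65^2 / (2*9.81) = 21.6225 / 19.62 = 1.1021 m.
h_f = 234.1725 * 1.1021 = 258.073 m.

258.073


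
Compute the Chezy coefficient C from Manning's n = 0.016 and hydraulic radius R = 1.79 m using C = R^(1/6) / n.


The Chezy coefficient relates to Manning's n through C = R^(1/6) / n.
R^(1/6) = 1.79^(1/6) = 1.1019.
C = 1.1019 / 0.016 = 68.87 m^(1/2)/s.

68.87


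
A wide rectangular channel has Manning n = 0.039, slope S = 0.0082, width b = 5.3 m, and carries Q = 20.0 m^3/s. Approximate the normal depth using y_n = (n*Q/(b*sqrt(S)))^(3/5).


We use the wide-channel approximation y_n = (n*Q/(b*sqrt(S)))^(3/5).
sqrt(S) = sqrt(0.0082) = 0.090554.
Numerator: n*Q = 0.039 * 20.0 = 0.78.
Denominator: b*sqrt(S) = 5.3 * 0.090554 = 0.479936.
arg = 1.6252.
y_n = 1.6252^(3/5) = 1.3383 m.

1.3383


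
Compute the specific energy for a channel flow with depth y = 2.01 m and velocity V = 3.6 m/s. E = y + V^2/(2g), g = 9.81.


Specific energy E = y + V^2/(2g).
Velocity head = V^2/(2g) = 3.6^2 / (2*9.81) = 12.96 / 19.62 = 0.6606 m.
E = 2.01 + 0.6606 = 2.6706 m.

2.6706


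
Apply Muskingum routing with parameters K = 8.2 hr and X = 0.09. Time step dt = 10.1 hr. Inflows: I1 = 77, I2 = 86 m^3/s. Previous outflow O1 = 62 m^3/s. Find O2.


Muskingum coefficients:
denom = 2*K*(1-X) + dt = 2*8.2*(1-0.09) + 10.1 = 25.024.
C0 = (dt - 2*K*X)/denom = (10.1 - 2*8.2*0.09)/25.024 = 0.3446.
C1 = (dt + 2*K*X)/denom = (10.1 + 2*8.2*0.09)/25.024 = 0.4626.
C2 = (2*K*(1-X) - dt)/denom = 0.1928.
O2 = C0*I2 + C1*I1 + C2*O1
   = 0.3446*86 + 0.4626*77 + 0.1928*62
   = 77.21 m^3/s.

77.21


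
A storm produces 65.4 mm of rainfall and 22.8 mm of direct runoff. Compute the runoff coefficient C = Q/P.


The runoff coefficient C = runoff depth / rainfall depth.
C = 22.8 / 65.4
  = 0.3486.

0.3486


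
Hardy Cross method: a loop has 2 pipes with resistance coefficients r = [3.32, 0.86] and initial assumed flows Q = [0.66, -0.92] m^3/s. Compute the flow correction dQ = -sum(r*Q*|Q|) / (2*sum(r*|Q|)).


Numerator terms (r*Q*|Q|): 3.32*0.66*|0.66| = 1.4462; 0.86*-0.92*|-0.92| = -0.7279.
Sum of numerator = 0.7183.
Denominator terms (r*|Q|): 3.32*|0.66| = 2.1912; 0.86*|-0.92| = 0.7912.
2 * sum of denominator = 2 * 2.9824 = 5.9648.
dQ = -0.7183 / 5.9648 = -0.1204 m^3/s.

-0.1204


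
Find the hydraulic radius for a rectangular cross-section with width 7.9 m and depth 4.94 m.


For a rectangular section:
Flow area A = b * y = 7.9 * 4.94 = 39.03 m^2.
Wetted perimeter P = b + 2y = 7.9 + 2*4.94 = 17.78 m.
Hydraulic radius R = A/P = 39.03 / 17.78 = 2.1949 m.

2.1949


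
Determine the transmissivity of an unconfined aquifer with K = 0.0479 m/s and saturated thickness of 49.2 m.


Transmissivity is defined as T = K * h.
T = 0.0479 * 49.2
  = 2.3567 m^2/s.

2.3567


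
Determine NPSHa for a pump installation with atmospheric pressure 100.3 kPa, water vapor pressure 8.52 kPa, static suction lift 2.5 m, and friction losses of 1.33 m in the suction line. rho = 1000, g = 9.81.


NPSHa = p_atm/(rho*g) - z_s - hf_s - p_vap/(rho*g).
p_atm/(rho*g) = 100.3*1000 / (1000*9.81) = 10.224 m.
p_vap/(rho*g) = 8.52*1000 / (1000*9.81) = 0.869 m.
NPSHa = 10.224 - 2.5 - 1.33 - 0.869
      = 5.53 m.

5.53


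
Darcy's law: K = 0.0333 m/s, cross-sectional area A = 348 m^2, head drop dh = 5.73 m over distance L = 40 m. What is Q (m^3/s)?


Darcy's law: Q = K * A * i, where i = dh/L.
Hydraulic gradient i = 5.73 / 40 = 0.14325.
Q = 0.0333 * 348 * 0.14325
  = 1.66 m^3/s.

1.66


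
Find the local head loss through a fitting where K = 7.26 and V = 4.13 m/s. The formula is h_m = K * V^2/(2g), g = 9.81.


Minor loss formula: h_m = K * V^2/(2g).
V^2 = 4.13^2 = 17.0569.
V^2/(2g) = 17.0569 / 19.62 = 0.8694 m.
h_m = 7.26 * 0.8694 = 6.3116 m.

6.3116


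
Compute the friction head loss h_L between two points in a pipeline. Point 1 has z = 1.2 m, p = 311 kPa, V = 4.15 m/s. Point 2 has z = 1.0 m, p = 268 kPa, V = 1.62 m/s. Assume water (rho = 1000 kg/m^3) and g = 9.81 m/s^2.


Total head at each section: H = z + p/(rho*g) + V^2/(2g).
H1 = 1.2 + 311*1000/(1000*9.81) + 4.15^2/(2*9.81)
   = 1.2 + 31.702 + 0.8778
   = 33.78 m.
H2 = 1.0 + 268*1000/(1000*9.81) + 1.62^2/(2*9.81)
   = 1.0 + 27.319 + 0.1338
   = 28.453 m.
h_L = H1 - H2 = 33.78 - 28.453 = 5.327 m.

5.327


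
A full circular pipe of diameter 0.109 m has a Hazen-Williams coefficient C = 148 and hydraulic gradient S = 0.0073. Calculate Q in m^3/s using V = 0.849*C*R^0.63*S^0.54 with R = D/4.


For a full circular pipe, R = D/4 = 0.109/4 = 0.0272 m.
V = 0.849 * 148 * 0.0272^0.63 * 0.0073^0.54
  = 0.849 * 148 * 0.103343 * 0.070177
  = 0.9113 m/s.
Pipe area A = pi*D^2/4 = pi*0.109^2/4 = 0.0093 m^2.
Q = A * V = 0.0093 * 0.9113 = 0.0085 m^3/s.

0.0085
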